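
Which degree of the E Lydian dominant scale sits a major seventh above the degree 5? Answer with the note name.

The scale is E F# G# A# B C# D.
The degree 5 is B; a major seventh above that is A# — scale degree 4.

A#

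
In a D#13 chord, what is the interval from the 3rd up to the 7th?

The chord tones of D#13 are D#, F##, A#, C#, E#, B#.
The 3rd is F## and the 7th is C#.
5 letter names make it a fifth; at 6 semitones (a half step narrower than perfect) the quality is diminished.

diminished 5th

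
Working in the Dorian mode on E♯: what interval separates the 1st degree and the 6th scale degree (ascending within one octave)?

E♯ dorian: E♯ F𝄪 G♯ A♯ B♯ C𝄪 D♯.
So we need the interval from E♯ up to C𝄪.
From E♯ to C𝄪 is 9 semitones, exactly the major sixth.

major 6th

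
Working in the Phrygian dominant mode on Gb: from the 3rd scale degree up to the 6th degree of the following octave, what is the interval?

The scale runs Gb Abb Bb Cb Db Ebb Fb.
The 3rd scale degree is Bb and the 6th degree (up an octave) is Ebb.
Bb up to Ebb is 16 semitones, a half step narrower than a perfect eleventh, so the interval is diminished.

diminished eleventh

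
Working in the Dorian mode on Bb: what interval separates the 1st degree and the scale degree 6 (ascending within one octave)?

Bb dorian: Bb C Db Eb F G Ab.
So we need the interval from Bb up to G.
Counting 6 letters and 9 half steps from Bb gives a major sixth.

major sixth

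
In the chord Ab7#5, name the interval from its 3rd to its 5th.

major 3rd

Ab+7 is spelled Ab-C-E-Gb.
So we need the interval from C up to E.
C up to E spans 3 letter names and 4 semitones — a major third.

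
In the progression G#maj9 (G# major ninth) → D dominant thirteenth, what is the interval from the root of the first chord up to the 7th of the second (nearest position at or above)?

d4

G#maj9 (G# major ninth) has G# as its root, and D dominant thirteenth has C as its 7th.
4 letter names make it a fourth; at 4 semitones (a half step narrower than perfect) the quality is diminished.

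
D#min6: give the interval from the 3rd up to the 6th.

augmented 4th

The chord tones of D#m6 are D#–F#–A#–B#.
The 3rd is F# and the 6th is B#.
F# up to B# is 6 semitones, a half step wider than a perfect fourth, so the interval is augmented.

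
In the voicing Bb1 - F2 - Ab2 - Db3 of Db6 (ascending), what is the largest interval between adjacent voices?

Adjacent intervals: Bb1→F2 = perfect fifth; F2→Ab2 = minor third; Ab2→Db3 = perfect fourth.
The largest is Bb1 to F2, a perfect fifth (7 semitones).

perfect fifth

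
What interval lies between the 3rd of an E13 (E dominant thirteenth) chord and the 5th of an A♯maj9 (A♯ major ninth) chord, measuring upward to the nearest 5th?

major 6th

The 3rd of E13 (E dominant thirteenth) is G♯; the 5th of A♯maj9 (A♯ major ninth) is E♯.
From G♯ to E♯ is 9 semitones, exactly the major sixth.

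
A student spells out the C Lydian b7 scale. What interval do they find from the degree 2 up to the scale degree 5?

perfect fourth

The scale runs C D E F♯ G A B♭.
So we need the interval from D up to G.
D up to G spans 4 letter names and 5 semitones — a perfect fourth.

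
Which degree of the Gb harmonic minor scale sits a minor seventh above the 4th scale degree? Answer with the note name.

Bbb

The scale is Gb Ab Bbb Cb Db Ebb F.
The 4th scale degree is Cb; a minor seventh above that is Bbb — scale degree 3.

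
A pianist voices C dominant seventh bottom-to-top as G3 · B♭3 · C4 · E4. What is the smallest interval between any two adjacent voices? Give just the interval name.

Adjacent intervals: G3→B♭3 = minor third; B♭3→C4 = major second; C4→E4 = major third.
The smallest is B♭3 to C4, a major second (2 semitones).

M2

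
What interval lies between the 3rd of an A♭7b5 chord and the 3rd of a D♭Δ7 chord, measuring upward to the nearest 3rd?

perfect fourth

A♭7b5 has C as its 3rd, and D♭Δ7 has F as its 3rd.
Counting 4 letters and 5 half steps from C gives a perfect fourth.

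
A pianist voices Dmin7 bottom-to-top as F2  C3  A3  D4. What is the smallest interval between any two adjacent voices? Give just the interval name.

perfect fourth

Adjacent intervals: F2→C3 = perfect fifth; C3→A3 = major sixth; A3→D4 = perfect fourth.
The smallest is A3 to D4, a perfect fourth (5 semitones).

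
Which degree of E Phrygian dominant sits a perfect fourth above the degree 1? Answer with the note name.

The scale is E F G♯ A B C D.
The degree 1 is E; a perfect fourth above that is A — scale degree 4.

A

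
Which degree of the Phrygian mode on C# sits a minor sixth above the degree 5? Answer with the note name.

The scale is C# D E F# G# A B.
The degree 5 is G#; a minor sixth above that is E — scale degree 3.

E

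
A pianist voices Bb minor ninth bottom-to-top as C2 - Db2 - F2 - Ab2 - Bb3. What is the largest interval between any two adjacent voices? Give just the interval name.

major ninth

Adjacent intervals: C2→Db2 = minor second; Db2→F2 = major third; F2→Ab2 = minor third; Ab2→Bb3 = major ninth.
The largest is Ab2 to Bb3, a major ninth (14 semitones).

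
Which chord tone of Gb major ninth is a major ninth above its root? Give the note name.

The chord tones of Gb major ninth are Gb, Bb, Db, F, Ab.
The root is Gb. A major ninth above Gb is Ab.
Ab is the chord's 9th.

Ab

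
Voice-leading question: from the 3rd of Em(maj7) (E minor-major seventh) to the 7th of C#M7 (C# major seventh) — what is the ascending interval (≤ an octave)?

Em(maj7) (E minor-major seventh) has G as its 3rd, and C#M7 (C# major seventh) has B# as its 7th.
G up to B# is 5 semitones, a half step wider than a major third, so the interval is augmented.

augmented third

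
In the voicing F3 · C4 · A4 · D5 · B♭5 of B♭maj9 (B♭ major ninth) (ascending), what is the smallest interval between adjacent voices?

perfect fourth

Adjacent intervals: F3→C4 = perfect fifth; C4→A4 = major sixth; A4→D5 = perfect fourth; D5→B♭5 = minor sixth.
The smallest is A4 to D5, a perfect fourth (5 semitones).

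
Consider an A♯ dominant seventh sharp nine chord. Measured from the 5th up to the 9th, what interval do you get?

A♯7#9 (A♯ dominant seventh sharp nine): A♯–C𝄪–E♯–G♯–B𝄪.
The 5th is E♯ and the 9th is B𝄪.
5 letter names make it a fifth; at 8 semitones (a half step wider than perfect) the quality is augmented.

augmented fifth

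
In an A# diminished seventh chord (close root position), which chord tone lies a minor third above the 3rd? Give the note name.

Spelling the chord: A# C# E G.
The 3rd is C#. A minor third above C# is E.
E is the chord's 5th.

E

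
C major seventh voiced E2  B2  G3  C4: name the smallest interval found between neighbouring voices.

P4

Adjacent intervals: E2→B2 = perfect fifth; B2→G3 = minor sixth; G3→C4 = perfect fourth.
The smallest is G3 to C4, a perfect fourth (5 semitones).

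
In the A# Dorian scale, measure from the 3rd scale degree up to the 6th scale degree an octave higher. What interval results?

A# dorian: A# B# C# D# E# F## G#.
That puts C# below F##.
C# up to F## is 18 semitones, a half step wider than a perfect eleventh, so the interval is augmented.

augmented eleventh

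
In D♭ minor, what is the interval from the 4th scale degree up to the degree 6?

The scale runs D♭ E♭ F♭ G♭ A♭ B𝄫 C♭.
The 4th scale degree is G♭ and the 6th scale degree is B𝄫.
3 letter names make it a third; at 3 semitones (a half step narrower than major) the quality is minor.

minor third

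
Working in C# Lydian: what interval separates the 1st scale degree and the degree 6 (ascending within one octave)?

major sixth

C# lydian: C# D# E# F## G# A# B#.
So we need the interval from C# up to A#.
C# up to A# spans 6 letter names and 9 semitones — a major sixth.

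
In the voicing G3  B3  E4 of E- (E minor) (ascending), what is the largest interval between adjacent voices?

P4

Adjacent intervals: G3→B3 = major third; B3→E4 = perfect fourth.
The largest is B3 to E4, a perfect fourth (5 semitones).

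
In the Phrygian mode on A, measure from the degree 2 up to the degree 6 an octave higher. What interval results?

perfect twelfth

The scale runs A Bb C D E F G.
The degree 2 is Bb and the 6th degree (up an octave) is F.
Bb up to F spans 12 letter names and 19 semitones — a perfect twelfth.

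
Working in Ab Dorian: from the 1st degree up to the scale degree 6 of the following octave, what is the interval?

major 13th

Spelling Ab Dorian: Ab Bb Cb Db Eb F Gb.
That puts Ab below F.
Counting 13 letters and 21 half steps from Ab gives a major thirteenth.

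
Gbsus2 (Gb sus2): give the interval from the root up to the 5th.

Spelling the chord: Gb-Ab-Db.
That puts Gb below Db.
From Gb to Db is 7 semitones, exactly the perfect fifth.

perfect 5th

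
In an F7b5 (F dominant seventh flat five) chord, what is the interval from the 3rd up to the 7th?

d5

The chord tones of F7b5 (F dominant seventh flat five) are F, A, C♭, E♭.
That puts A below E♭.
From A to E♭: 6 semitones over a fifth = diminished.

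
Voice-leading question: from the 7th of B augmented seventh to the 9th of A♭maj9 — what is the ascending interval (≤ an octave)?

minor second

The 7th of B augmented seventh is A; the 9th of A♭maj9 is B♭.
A up to B♭ is 1 semitone, a half step narrower than a major second, so the interval is minor.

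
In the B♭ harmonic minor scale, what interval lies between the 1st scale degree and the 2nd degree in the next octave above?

major ninth

B♭ harmonic minor: B♭ C D♭ E♭ F G♭ A.
The 1st scale degree is B♭ and the 2nd scale degree (up an octave) is C.
From B♭ to C is 14 semitones, exactly the major ninth.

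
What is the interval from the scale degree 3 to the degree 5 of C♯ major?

The scale runs C♯ D♯ E♯ F♯ G♯ A♯ B♯.
The scale degree 3 is E♯ and the degree 5 is G♯.
E♯ up to G♯ is 3 semitones, a half step narrower than a major third, so the interval is minor.

minor third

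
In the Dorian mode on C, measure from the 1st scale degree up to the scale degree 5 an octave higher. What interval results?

perfect 12th

Spelling the Dorian mode on C: C D Eb F G A Bb.
That puts C below G.
From C to G is 19 semitones, exactly the perfect twelfth.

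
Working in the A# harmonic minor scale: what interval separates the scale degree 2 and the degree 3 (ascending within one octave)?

Spelling the A# harmonic minor scale: A# B# C# D# E# F# G##.
So we need the interval from B# up to C#.
B# up to C# is 1 semitone, a half step narrower than a major second, so the interval is minor.

minor 2nd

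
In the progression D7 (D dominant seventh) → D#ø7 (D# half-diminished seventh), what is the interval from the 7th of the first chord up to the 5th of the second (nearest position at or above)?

major sixth

D7 (D dominant seventh) has C as its 7th, and D#ø7 (D# half-diminished seventh) has A as its 5th.
Counting 6 letters and 9 half steps from C gives a major sixth.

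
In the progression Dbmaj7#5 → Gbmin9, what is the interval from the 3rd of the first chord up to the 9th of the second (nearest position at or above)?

The 3rd of Dbmaj7#5 is F; the 9th of Gbmin9 is Ab.
From F to Ab: 3 semitones over a third = minor.

minor third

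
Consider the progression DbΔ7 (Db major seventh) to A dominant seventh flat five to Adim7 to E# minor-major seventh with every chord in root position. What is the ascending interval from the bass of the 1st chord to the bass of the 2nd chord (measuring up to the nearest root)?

The roots are Db and A.
From Db to A: 8 semitones over a fifth = augmented.

augmented fifth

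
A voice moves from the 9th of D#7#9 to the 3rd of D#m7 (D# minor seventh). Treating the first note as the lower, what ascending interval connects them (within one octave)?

diminished 2nd

The 9th of D#7#9 is E##; the 3rd of D#m7 (D# minor seventh) is F#.
From E## to F#: 0 semitones over a second = diminished.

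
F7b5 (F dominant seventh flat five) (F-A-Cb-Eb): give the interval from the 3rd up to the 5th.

That puts A below Cb.
3 letter names make it a third; at 2 semitones (a whole step narrower than major) the quality is diminished.

d3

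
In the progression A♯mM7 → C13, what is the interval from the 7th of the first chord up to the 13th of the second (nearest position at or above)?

A♯mM7 has G𝄪 as its 7th, and C13 has A as its 13th.
G𝄪 up to A is 0 semitones, a whole step narrower than a major second, so the interval is diminished.

diminished second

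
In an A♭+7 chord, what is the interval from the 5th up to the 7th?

A♭ augmented seventh: A♭, C, E, G♭.
5th = E; 7th = G♭.
From E to G♭: 2 semitones over a third = diminished.

diminished third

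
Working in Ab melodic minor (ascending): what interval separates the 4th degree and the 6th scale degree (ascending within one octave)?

Spelling Ab melodic minor (ascending): Ab Bb Cb Db Eb F G.
The 4th degree is Db and the 6th scale degree is F.
From Db to F is 4 semitones, exactly the major third.

major third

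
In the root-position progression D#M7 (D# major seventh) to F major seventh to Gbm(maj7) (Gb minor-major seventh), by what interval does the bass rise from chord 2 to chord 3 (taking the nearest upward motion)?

minor 2nd

The roots are F and Gb.
F up to Gb is 1 semitone, a half step narrower than a major second, so the interval is minor.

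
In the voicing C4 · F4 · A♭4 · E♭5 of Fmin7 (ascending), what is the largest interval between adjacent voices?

Adjacent intervals: C4→F4 = perfect fourth; F4→A♭4 = minor third; A♭4→E♭5 = perfect fifth.
The largest is A♭4 to E♭5, a perfect fifth (7 semitones).

P5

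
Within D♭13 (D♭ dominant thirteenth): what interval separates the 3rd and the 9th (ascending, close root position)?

m7

D♭13 is spelled D♭ F A♭ C♭ E♭ B♭.
So we need the interval from F up to E♭.
7 letter names make it a seventh; at 10 semitones (a half step narrower than major) the quality is minor.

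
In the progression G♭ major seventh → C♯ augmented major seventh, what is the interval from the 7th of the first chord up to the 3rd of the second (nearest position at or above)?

augmented seventh

G♭ major seventh has F as its 7th, and C♯ augmented major seventh has E♯ as its 3rd.
7 letter names make it a seventh; at 12 semitones (a half step wider than major) the quality is augmented.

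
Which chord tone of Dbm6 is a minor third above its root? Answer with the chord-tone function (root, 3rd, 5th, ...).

Spelling the chord: Db–Fb–Ab–Bb.
The root is Db. A minor third above Db is Fb.
Fb is the chord's 3rd.

3rd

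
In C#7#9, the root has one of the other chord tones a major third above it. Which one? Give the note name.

E#

The chord tones of C# dominant seventh sharp nine are C#, E#, G#, B, D##.
The root is C#. A major third above C# is E#.
E# is the chord's 3rd.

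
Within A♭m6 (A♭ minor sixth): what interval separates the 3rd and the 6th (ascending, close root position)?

augmented fourth

The chord tones of A♭min6 (A♭ minor sixth) are A♭–C♭–E♭–F.
3rd = C♭; 6th = F.
From C♭ to F: 6 semitones over a fourth = augmented.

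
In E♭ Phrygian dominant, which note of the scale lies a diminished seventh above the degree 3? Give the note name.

The scale is E♭ F♭ G A♭ B♭ C♭ D♭.
The degree 3 is G; a diminished seventh above that is F♭ — scale degree 2.

Fb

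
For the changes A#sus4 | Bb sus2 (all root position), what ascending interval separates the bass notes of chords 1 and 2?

diminished second

The roots are A# and Bb.
2 letter names make it a second; at 0 semitones (a whole step narrower than major) the quality is diminished.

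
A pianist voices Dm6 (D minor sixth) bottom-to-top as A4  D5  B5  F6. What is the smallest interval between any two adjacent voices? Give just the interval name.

P4

Adjacent intervals: A4→D5 = perfect fourth; D5→B5 = major sixth; B5→F6 = diminished fifth.
The smallest is A4 to D5, a perfect fourth (5 semitones).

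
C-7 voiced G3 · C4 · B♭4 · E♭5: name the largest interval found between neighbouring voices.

Adjacent intervals: G3→C4 = perfect fourth; C4→B♭4 = minor seventh; B♭4→E♭5 = perfect fourth.
The largest is C4 to B♭4, a minor seventh (10 semitones).

m7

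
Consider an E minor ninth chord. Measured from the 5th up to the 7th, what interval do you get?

The chord tones of Emin9 (E minor ninth) are E-G-B-D-F♯.
That puts B below D.
3 letter names make it a third; at 3 semitones (a half step narrower than major) the quality is minor.

m3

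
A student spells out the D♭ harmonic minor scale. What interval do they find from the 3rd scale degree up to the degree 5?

The scale runs D♭ E♭ F♭ G♭ A♭ B𝄫 C.
So we need the interval from F♭ up to A♭.
F♭ up to A♭ spans 3 letter names and 4 semitones — a major third.

major 3rd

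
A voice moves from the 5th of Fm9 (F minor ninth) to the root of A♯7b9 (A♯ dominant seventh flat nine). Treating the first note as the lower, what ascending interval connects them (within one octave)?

augmented sixth

The 5th of Fm9 (F minor ninth) is C; the root of A♯7b9 (A♯ dominant seventh flat nine) is A♯.
C up to A♯ is 10 semitones, a half step wider than a major sixth, so the interval is augmented.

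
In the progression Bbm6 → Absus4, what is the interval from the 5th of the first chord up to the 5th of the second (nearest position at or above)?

minor seventh

Bbm6 has F as its 5th, and Absus4 has Eb as its 5th.
From F to Eb: 10 semitones over a seventh = minor.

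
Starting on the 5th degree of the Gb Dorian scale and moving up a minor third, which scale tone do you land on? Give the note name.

Fb

The scale is Gb Ab Bbb Cb Db Eb Fb.
The 5th degree is Db; a minor third above that is Fb — scale degree 7.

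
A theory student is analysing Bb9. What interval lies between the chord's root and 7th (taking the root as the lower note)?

m7

Bb9 (Bb dominant ninth): Bb–D–F–Ab–C.
Root = Bb; 7th = Ab.
Bb up to Ab is 10 semitones, a half step narrower than a major seventh, so the interval is minor.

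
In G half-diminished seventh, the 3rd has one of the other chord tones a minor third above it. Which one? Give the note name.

Db

Spelling the chord: G, Bb, Db, F.
The 3rd is Bb. A minor third above Bb is Db.
Db is the chord's 5th.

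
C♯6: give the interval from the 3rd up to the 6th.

Spelling the chord: C♯-E♯-G♯-A♯.
The 3rd is E♯ and the 6th is A♯.
Counting 4 letters and 5 half steps from E♯ gives a perfect fourth.

perfect fourth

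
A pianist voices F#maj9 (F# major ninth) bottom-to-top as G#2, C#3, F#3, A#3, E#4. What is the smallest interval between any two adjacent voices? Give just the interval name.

Adjacent intervals: G#2→C#3 = perfect fourth; C#3→F#3 = perfect fourth; F#3→A#3 = major third; A#3→E#4 = perfect fifth.
The smallest is F#3 to A#3, a major third (4 semitones).

major third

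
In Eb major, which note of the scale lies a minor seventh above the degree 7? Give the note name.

The scale is Eb F G Ab Bb C D.
The degree 7 is D; a minor seventh above that is C — scale degree 6.

C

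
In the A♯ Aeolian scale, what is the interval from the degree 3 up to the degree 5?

M3

A♯ natural minor: A♯ B♯ C♯ D♯ E♯ F♯ G♯.
The degree 3 is C♯ and the degree 5 is E♯.
Counting 3 letters and 4 half steps from C♯ gives a major third.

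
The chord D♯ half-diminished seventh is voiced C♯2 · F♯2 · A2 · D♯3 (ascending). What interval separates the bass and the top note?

major ninth

The outer voices are C♯2 and D♯3.
Counting 9 letters and 14 half steps from C♯ gives a major ninth.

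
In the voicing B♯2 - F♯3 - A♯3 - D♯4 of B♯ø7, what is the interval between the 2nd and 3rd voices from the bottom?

major 3rd

Those voices are F♯3 and A♯3.
Counting 3 letters and 4 half steps from F♯ gives a major third.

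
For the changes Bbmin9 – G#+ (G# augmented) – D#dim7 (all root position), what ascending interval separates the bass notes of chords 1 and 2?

augmented sixth

The roots are Bb and G#.
From Bb to G#: 10 semitones over a sixth = augmented.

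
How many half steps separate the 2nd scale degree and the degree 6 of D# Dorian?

7

The scale is D# E# F# G# A# B# C#.
E# up to B# is a perfect fifth — 7 semitones.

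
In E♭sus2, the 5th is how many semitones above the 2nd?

The chord tones of E♭sus2 are E♭ F B♭.
F to B♭ is a perfect fourth: 5 semitones.

5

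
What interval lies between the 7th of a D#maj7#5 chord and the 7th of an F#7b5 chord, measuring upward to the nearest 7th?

diminished third

D#maj7#5 has C## as its 7th, and F#7b5 has E as its 7th.
3 letter names make it a third; at 2 semitones (a whole step narrower than major) the quality is diminished.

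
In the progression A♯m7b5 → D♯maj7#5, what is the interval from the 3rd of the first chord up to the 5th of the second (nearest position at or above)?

A6

The 3rd of A♯m7b5 is C♯; the 5th of D♯maj7#5 is A𝄪.
From C♯ to A𝄪: 10 semitones over a sixth = augmented.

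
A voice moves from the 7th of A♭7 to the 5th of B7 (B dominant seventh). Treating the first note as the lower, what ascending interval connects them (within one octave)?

A♭7 has G♭ as its 7th, and B7 (B dominant seventh) has F♯ as its 5th.
7 letter names make it a seventh; at 12 semitones (a half step wider than major) the quality is augmented.

augmented 7th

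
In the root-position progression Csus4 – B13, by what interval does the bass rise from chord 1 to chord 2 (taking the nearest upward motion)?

major 7th

The roots are C and B.
Counting 7 letters and 11 half steps from C gives a major seventh.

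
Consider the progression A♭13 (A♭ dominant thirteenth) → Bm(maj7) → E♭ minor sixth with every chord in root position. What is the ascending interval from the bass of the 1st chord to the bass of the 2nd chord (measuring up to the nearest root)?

augmented second

The roots are A♭ and B.
From A♭ to B: 3 semitones over a second = augmented.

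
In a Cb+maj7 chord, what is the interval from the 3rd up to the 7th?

Spelling the chord: Cb–Eb–G–Bb.
That puts Eb below Bb.
Eb up to Bb spans 5 letter names and 7 semitones — a perfect fifth.

perfect fifth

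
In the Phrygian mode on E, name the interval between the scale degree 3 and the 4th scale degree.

Spelling the Phrygian mode on E: E F G A B C D.
Scale degree 3 = G; scale degree 4 = A.
G up to A spans 2 letter names and 2 semitones — a major second.

M2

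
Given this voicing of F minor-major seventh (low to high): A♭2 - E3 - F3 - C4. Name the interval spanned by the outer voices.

major 10th

The outer voices are A♭2 and C4.
Counting 10 letters and 16 half steps from A♭ gives a major tenth.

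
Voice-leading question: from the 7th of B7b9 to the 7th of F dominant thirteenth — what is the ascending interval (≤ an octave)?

B7b9 has A as its 7th, and F dominant thirteenth has Eb as its 7th.
A up to Eb is 6 semitones, a half step narrower than a perfect fifth, so the interval is diminished.

d5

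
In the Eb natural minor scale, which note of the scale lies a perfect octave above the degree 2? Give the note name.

The scale is Eb F Gb Ab Bb Cb Db.
The degree 2 is F; a perfect octave above that is F — scale degree 2.

F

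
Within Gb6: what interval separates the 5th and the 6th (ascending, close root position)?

major second

Spelling the chord: Gb Bb Db Eb.
The 5th is Db and the 6th is Eb.
Db up to Eb spans 2 letter names and 2 semitones — a major second.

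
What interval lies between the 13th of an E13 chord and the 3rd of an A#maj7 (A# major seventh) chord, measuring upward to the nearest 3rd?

E13 has C# as its 13th, and A#maj7 (A# major seventh) has C## as its 3rd.
1 letter names make it a unison; at 1 semitone (a half step wider than perfect) the quality is augmented.

augmented unison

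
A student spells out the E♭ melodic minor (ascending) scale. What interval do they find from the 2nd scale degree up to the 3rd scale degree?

m2

The scale runs E♭ F G♭ A♭ B♭ C D.
That puts F below G♭.
F up to G♭ is 1 semitone, a half step narrower than a major second, so the interval is minor.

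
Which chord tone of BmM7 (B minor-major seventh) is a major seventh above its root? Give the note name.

A#

BmM7 (B minor-major seventh) is spelled B–D–F♯–A♯.
The root is B. A major seventh above B is A♯.
A♯ is the chord's 7th.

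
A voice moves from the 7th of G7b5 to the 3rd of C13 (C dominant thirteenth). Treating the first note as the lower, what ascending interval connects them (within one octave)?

major seventh

G7b5 has F as its 7th, and C13 (C dominant thirteenth) has E as its 3rd.
Counting 7 letters and 11 half steps from F gives a major seventh.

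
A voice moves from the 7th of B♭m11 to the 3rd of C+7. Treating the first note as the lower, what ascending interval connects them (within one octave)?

augmented fifth

B♭m11 has A♭ as its 7th, and C+7 has E as its 3rd.
A♭ up to E is 8 semitones, a half step wider than a perfect fifth, so the interval is augmented.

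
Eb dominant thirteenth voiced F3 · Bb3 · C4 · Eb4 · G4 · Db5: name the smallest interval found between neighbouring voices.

major second

Adjacent intervals: F3→Bb3 = perfect fourth; Bb3→C4 = major second; C4→Eb4 = minor third; Eb4→G4 = major third; G4→Db5 = diminished fifth.
The smallest is Bb3 to C4, a major second (2 semitones).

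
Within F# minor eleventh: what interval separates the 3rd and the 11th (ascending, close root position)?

major 9th

F#m11 is spelled F#, A, C#, E, G#, B.
That puts A below B.
Counting 9 letters and 14 half steps from A gives a major ninth.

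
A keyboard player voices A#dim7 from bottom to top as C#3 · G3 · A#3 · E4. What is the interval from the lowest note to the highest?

m10

The outer voices are C#3 and E4.
10 letter names make it a tenth; at 15 semitones (a half step narrower than major) the quality is minor.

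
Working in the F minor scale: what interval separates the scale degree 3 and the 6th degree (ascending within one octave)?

P4

F natural minor: F G Ab Bb C Db Eb.
That puts Ab below Db.
Ab up to Db spans 4 letter names and 5 semitones — a perfect fourth.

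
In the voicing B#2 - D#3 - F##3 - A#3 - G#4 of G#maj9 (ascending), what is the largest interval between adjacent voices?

Adjacent intervals: B#2→D#3 = minor third; D#3→F##3 = major third; F##3→A#3 = minor third; A#3→G#4 = minor seventh.
The largest is A#3 to G#4, a minor seventh (10 semitones).

minor seventh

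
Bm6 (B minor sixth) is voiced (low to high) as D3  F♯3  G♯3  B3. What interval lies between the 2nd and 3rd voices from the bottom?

major 2nd

Those voices are F♯3 and G♯3.
Counting 2 letters and 2 half steps from F♯ gives a major second.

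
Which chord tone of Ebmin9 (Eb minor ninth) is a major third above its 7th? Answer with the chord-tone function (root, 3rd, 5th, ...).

Eb minor ninth is spelled Eb–Gb–Bb–Db–F.
The 7th is Db. A major third above Db is F.
F is the chord's 9th.

9th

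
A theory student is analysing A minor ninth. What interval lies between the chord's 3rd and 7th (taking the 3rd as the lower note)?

Spelling the chord: A-C-E-G-B.
So we need the interval from C up to G.
From C to G is 7 semitones, exactly the perfect fifth.

perfect fifth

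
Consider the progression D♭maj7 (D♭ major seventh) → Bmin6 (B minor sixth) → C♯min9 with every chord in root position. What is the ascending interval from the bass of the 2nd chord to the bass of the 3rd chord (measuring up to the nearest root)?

M2

The roots are B and C♯.
Counting 2 letters and 2 half steps from B gives a major second.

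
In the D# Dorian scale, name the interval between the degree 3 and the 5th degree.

major 3rd

D# dorian: D# E# F# G# A# B# C#.
Degree 3 = F#; 5th degree = A#.
F# up to A# spans 3 letter names and 4 semitones — a major third.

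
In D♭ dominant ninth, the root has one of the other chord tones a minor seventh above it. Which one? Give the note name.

D♭ dominant ninth is spelled D♭–F–A♭–C♭–E♭.
The root is D♭. A minor seventh above D♭ is C♭.
C♭ is the chord's 7th.

Cb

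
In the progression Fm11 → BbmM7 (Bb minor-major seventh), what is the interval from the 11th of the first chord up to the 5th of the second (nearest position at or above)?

Fm11 has Bb as its 11th, and BbmM7 (Bb minor-major seventh) has F as its 5th.
Counting 5 letters and 7 half steps from Bb gives a perfect fifth.

perfect fifth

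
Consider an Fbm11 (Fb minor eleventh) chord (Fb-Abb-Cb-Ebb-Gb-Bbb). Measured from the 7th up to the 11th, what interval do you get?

The 7th is Ebb and the 11th is Bbb.
Counting 5 letters and 7 half steps from Ebb gives a perfect fifth.

perfect 5th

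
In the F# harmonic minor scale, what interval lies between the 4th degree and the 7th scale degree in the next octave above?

Spelling the F# harmonic minor scale: F# G# A B C# D E#.
That puts B below E#.
11 letter names make it an eleventh; at 18 semitones (a half step wider than perfect) the quality is augmented.

augmented eleventh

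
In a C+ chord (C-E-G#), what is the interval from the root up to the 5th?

Root = C; 5th = G#.
C up to G# is 8 semitones, a half step wider than a perfect fifth, so the interval is augmented.

augmented 5th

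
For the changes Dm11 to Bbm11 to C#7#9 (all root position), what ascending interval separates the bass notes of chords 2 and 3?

The roots are Bb and C#.
Bb up to C# is 3 semitones, a half step wider than a major second, so the interval is augmented.

augmented second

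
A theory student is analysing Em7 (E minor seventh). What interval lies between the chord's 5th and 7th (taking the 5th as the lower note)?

Spelling the chord: E, G, B, D.
That puts B below D.
3 letter names make it a third; at 3 semitones (a half step narrower than major) the quality is minor.

minor third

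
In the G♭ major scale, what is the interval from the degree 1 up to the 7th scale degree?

The scale runs G♭ A♭ B♭ C♭ D♭ E♭ F.
The degree 1 is G♭ and the 7th scale degree is F.
Counting 7 letters and 11 half steps from G♭ gives a major seventh.

major seventh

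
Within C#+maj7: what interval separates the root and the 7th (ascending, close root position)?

major seventh

C#maj7#5: C#, E#, G##, B#.
That puts C# below B#.
From C# to B# is 11 semitones, exactly the major seventh.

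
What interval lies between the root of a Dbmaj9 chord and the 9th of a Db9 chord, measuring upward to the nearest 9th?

Dbmaj9 has Db as its root, and Db9 has Eb as its 9th.
Db up to Eb spans 2 letter names and 2 semitones — a major second.

major 2nd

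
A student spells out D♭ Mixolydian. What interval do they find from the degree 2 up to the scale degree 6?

perfect fifth

The scale runs D♭ E♭ F G♭ A♭ B♭ C♭.
Degree 2 = E♭; scale degree 6 = B♭.
E♭ up to B♭ spans 5 letter names and 7 semitones — a perfect fifth.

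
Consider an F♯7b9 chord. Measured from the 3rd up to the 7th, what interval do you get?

Spelling the chord: F♯, A♯, C♯, E, G.
The 3rd is A♯ and the 7th is E.
A♯ up to E is 6 semitones, a half step narrower than a perfect fifth, so the interval is diminished.
This 3–7 tritone is the characteristic tension at the heart of the dominant sound.

diminished 5th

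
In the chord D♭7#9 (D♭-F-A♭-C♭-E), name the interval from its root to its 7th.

m7

Root = D♭; 7th = C♭.
From D♭ to C♭: 10 semitones over a seventh = minor.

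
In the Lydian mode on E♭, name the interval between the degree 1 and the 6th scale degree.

Spelling the Lydian mode on E♭: E♭ F G A B♭ C D.
The degree 1 is E♭ and the scale degree 6 is C.
E♭ up to C spans 6 letter names and 9 semitones — a major sixth.

major 6th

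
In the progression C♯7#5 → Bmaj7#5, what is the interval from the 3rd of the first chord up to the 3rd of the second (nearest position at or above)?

The 3rd of C♯7#5 is E♯; the 3rd of Bmaj7#5 is D♯.
E♯ up to D♯ is 10 semitones, a half step narrower than a major seventh, so the interval is minor.

minor seventh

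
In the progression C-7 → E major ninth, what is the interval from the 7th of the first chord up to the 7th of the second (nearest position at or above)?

A3

C-7 has B♭ as its 7th, and E major ninth has D♯ as its 7th.
From B♭ to D♯: 5 semitones over a third = augmented.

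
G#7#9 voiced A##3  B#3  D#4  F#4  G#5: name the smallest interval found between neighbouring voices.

Adjacent intervals: A##3→B#3 = minor second; B#3→D#4 = minor third; D#4→F#4 = minor third; F#4→G#5 = major ninth.
The smallest is A##3 to B#3, a minor second (1 semitone).

minor second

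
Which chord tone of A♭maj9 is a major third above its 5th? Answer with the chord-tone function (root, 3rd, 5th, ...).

A♭maj9 (A♭ major ninth) is spelled A♭, C, E♭, G, B♭.
The 5th is E♭. A major third above E♭ is G.
G is the chord's 7th.

7th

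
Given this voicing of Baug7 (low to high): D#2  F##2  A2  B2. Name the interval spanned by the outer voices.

The outer voices are D#2 and B2.
6 letter names make it a sixth; at 8 semitones (a half step narrower than major) the quality is minor.

minor sixth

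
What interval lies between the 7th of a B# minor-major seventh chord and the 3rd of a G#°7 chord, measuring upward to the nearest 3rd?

The 7th of B# minor-major seventh is A##; the 3rd of G#°7 is B.
A## up to B is 0 semitones, a whole step narrower than a major second, so the interval is diminished.

d2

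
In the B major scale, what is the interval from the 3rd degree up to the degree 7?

Spelling the B major scale: B C♯ D♯ E F♯ G♯ A♯.
That puts D♯ below A♯.
From D♯ to A♯ is 7 semitones, exactly the perfect fifth.

perfect 5th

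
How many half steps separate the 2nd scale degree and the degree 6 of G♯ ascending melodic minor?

7

The scale is G♯ A♯ B C♯ D♯ E♯ F𝄪.
A♯ up to E♯ is a perfect fifth — 7 semitones.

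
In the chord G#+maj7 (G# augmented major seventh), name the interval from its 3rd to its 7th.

The chord tones of G#maj7#5 are G# B# D## F##.
The 3rd is B# and the 7th is F##.
Counting 5 letters and 7 half steps from B# gives a perfect fifth.

perfect fifth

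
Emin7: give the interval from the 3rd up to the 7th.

Emin7 (E minor seventh) is spelled E G B D.
The 3rd is G and the 7th is D.
G up to D spans 5 letter names and 7 semitones — a perfect fifth.

perfect 5th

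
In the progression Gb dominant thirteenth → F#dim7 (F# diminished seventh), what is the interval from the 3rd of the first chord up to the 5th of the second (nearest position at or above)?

major 2nd

Gb dominant thirteenth has Bb as its 3rd, and F#dim7 (F# diminished seventh) has C as its 5th.
Bb up to C spans 2 letter names and 2 semitones — a major second.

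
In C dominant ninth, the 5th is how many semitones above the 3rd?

C9 is spelled C-E-G-B♭-D.
E to G is a minor third: 3 semitones.

3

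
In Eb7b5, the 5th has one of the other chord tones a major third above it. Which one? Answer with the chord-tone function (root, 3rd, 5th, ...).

Spelling the chord: Eb-G-Bbb-Db.
The 5th is Bbb. A major third above Bbb is Db.
Db is the chord's 7th.

7th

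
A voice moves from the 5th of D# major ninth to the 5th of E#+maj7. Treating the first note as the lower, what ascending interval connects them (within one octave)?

The 5th of D# major ninth is A#; the 5th of E#+maj7 is B##.
2 letter names make it a second; at 3 semitones (a half step wider than major) the quality is augmented.

augmented second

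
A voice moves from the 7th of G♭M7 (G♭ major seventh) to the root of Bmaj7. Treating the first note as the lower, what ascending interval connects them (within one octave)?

G♭M7 (G♭ major seventh) has F as its 7th, and Bmaj7 has B as its root.
4 letter names make it a fourth; at 6 semitones (a half step wider than perfect) the quality is augmented.

A4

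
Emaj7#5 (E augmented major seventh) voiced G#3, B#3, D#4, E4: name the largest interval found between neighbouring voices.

major third

Adjacent intervals: G#3→B#3 = major third; B#3→D#4 = minor third; D#4→E4 = minor second.
The largest is G#3 to B#3, a major third (4 semitones).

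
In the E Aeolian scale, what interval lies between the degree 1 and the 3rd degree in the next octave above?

m10

E natural minor: E F♯ G A B C D.
So we need the interval from E up to G.
10 letter names make it a tenth; at 15 semitones (a half step narrower than major) the quality is minor.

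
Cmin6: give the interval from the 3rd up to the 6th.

augmented 4th

Cmin6 (C minor sixth): C–Eb–G–A.
3rd = Eb; 6th = A.
Eb up to A is 6 semitones, a half step wider than a perfect fourth, so the interval is augmented.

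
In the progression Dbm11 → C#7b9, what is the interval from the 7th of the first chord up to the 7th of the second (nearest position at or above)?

Dbm11 has Cb as its 7th, and C#7b9 has B as its 7th.
Cb up to B is 12 semitones, a half step wider than a major seventh, so the interval is augmented.

A7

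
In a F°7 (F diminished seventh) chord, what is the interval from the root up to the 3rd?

minor 3rd

F°7 (F diminished seventh) is spelled F, Ab, Cb, Ebb.
That puts F below Ab.
From F to Ab: 3 semitones over a third = minor.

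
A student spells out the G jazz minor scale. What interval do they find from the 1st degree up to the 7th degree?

The scale runs G A B♭ C D E F♯.
So we need the interval from G up to F♯.
From G to F♯ is 11 semitones, exactly the major seventh.

major seventh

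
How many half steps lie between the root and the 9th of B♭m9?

The chord tones of B♭min9 (B♭ minor ninth) are B♭ D♭ F A♭ C.
B♭ to C is a major ninth: 14 semitones.

14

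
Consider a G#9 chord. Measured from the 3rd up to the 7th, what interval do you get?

d5

The chord tones of G#9 (G# dominant ninth) are G#, B#, D#, F#, A#.
The 3rd is B# and the 7th is F#.
5 letter names make it a fifth; at 6 semitones (a half step narrower than perfect) the quality is diminished.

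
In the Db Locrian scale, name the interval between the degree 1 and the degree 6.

Spelling the Db Locrian scale: Db Ebb Fb Gb Abb Bbb Cb.
So we need the interval from Db up to Bbb.
From Db to Bbb: 8 semitones over a sixth = minor.

minor sixth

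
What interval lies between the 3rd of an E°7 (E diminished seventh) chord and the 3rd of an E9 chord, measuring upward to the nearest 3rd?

A1

E°7 (E diminished seventh) has G as its 3rd, and E9 has G# as its 3rd.
G up to G# is 1 semitone, a half step wider than a perfect unison, so the interval is augmented.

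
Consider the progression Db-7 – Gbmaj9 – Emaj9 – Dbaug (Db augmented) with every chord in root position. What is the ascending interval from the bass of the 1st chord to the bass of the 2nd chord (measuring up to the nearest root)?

The roots are Db and Gb.
Counting 4 letters and 5 half steps from Db gives a perfect fourth.

perfect 4th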